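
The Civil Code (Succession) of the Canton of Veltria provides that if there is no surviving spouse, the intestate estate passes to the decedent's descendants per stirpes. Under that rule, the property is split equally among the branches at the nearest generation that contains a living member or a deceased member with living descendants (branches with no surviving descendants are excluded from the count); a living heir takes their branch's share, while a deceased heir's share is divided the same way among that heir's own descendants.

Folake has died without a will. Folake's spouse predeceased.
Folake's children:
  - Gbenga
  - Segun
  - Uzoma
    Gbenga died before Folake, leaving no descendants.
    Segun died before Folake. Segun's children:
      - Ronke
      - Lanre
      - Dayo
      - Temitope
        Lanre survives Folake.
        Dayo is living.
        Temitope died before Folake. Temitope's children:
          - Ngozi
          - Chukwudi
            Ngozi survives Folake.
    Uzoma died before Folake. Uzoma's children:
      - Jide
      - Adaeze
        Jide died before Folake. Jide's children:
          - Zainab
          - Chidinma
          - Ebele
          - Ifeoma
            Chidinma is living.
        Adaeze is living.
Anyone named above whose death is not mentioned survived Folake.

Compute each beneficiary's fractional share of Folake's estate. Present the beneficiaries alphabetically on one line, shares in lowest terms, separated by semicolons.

There is no surviving spouse, so the entire estate passes to Folake's descendants per stirpes.
Gbenga left no surviving issue, so that branch lapses and is disregarded.
The estate is divided into 2 equal shares of 1/2 among Segun, Uzoma.
Segun predeceased; the 1/2 allotted to Segun's branch passes to Segun's issue by representation.
The 1/2 is divided into 4 equal shares of 1/8 among Ronke, Lanre, Dayo, Temitope.
Ronke is living and takes 1/8.
Lanre is living and takes 1/8.
Dayo is living and takes 1/8.
Temitope predeceased; the 1/8 allotted to Temitope's branch passes to Temitope's issue by representation.
The 1/8 is divided into 2 equal shares of 1/16 among Ngozi, Chukwudi.
Ngozi is living and takes 1/16.
Chukwudi is living and takes 1/16.
Uzoma predeceased; the 1/2 allotted to Uzoma's branch passes to Uzoma's issue by representation.
The 1/2 is divided into 2 equal shares of 1/4 among Jide, Adaeze.
Jide predeceased; the 1/4 allotted to Jide's branch passes to Jide's issue by representation.
The 1/4 is divided into 4 equal shares of 1/16 among Zainab, Chidinma, Ebele, Ifeoma.
Zainab is living and takes 1/16.
Chidinma is living and takes 1/16.
Ebele is living and takes 1/16.
Ifeoma is living and takes 1/16.
Adaeze is living and takes 1/4.

Adaeze 1/4; Chidinma 1/16; Chukwudi 1/16; Dayo 1/8; Ebele 1/16; Ifeoma 1/16; Lanre 1/8; Ngozi 1/16; Ronke 1/8; Zainab 1/16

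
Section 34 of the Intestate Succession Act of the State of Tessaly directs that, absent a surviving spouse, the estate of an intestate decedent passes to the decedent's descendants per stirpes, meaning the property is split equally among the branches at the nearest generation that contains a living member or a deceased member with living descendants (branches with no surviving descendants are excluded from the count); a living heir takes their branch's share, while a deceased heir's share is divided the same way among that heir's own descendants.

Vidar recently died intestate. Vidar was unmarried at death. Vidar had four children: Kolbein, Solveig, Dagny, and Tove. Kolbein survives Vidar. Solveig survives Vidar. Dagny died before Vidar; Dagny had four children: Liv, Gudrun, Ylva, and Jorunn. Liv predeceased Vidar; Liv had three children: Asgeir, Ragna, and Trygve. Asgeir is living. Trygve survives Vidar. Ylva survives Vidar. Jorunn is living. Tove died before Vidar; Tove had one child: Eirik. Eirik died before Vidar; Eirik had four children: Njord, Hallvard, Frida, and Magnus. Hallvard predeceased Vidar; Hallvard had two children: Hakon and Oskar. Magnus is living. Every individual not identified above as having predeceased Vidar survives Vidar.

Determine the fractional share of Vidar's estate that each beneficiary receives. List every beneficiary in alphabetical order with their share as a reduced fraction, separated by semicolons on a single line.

There is no surviving spouse, so the entire estate passes to Vidar's descendants per stirpes.
The estate is divided into 4 equal shares of 1/4 among Kolbein, Solveig, Dagny, Tove.
Kolbein is living and takes 1/4.
Solveig is living and takes 1/4.
Dagny predeceased; the 1/4 allotted to Dagny's branch passes to Dagny's issue by representation.
The 1/4 is divided into 4 equal shares of 1/16 among Liv, Gudrun, Ylva, Jorunn.
Liv predeceased; the 1/16 allotted to Liv's branch passes to Liv's issue by representation.
The 1/16 is divided into 3 equal shares of 1/48 among Asgeir, Ragna, Trygve.
Asgeir is living and takes 1/48.
Ragna is living and takes 1/48.
Trygve is living and takes 1/48.
Gudrun is living and takes 1/16.
Ylva is living and takes 1/16.
Jorunn is living and takes 1/16.
Tove predeceased; the 1/4 allotted to Tove's branch passes to Tove's issue by representation.
Eirik's line is the sole branch at this level, so the full 1/4 passes to Eirik's issue by representation.
The 1/4 is divided into 4 equal shares of 1/16 among Njord, Hallvard, Frida, Magnus.
Njord is living and takes 1/16.
Hallvard predeceased; the 1/16 allotted to Hallvard's branch passes to Hallvard's issue by representation.
The 1/16 is divided into 2 equal shares of 1/32 among Hakon, Oskar.
Hakon is living and takes 1/32.
Oskar is living and takes 1/32.
Frida is living and takes 1/16.
Magnus is living and takes 1/16.

Asgeir 1/48; Frida 1/16; Gudrun 1/16; Hakon 1/32; Jorunn 1/16; Kolbein 1/4; Magnus 1/16; Njord 1/16; Oskar 1/32; Ragna 1/48; Solveig 1/4; Trygve 1/48; Ylva 1/16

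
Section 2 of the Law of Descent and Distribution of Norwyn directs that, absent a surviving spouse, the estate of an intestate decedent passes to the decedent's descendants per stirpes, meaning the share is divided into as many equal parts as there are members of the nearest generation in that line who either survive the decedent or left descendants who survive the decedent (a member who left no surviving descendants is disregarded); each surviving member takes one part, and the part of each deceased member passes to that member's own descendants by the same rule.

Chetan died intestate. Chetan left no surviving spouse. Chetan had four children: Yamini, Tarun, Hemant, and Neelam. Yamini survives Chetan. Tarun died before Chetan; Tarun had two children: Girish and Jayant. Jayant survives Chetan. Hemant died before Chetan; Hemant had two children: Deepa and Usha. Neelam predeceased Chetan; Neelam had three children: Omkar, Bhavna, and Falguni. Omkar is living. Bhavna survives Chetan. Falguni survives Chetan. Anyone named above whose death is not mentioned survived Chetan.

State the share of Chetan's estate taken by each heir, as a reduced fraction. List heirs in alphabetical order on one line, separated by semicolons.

There is no surviving spouse, so the entire estate passes to Chetan's descendants per stirpes.
The estate is divided into 4 equal shares of 1/4 among Yamini, Tarun, Hemant, Neelam.
Yamini is living and takes 1/4.
Tarun predeceased; the 1/4 allotted to Tarun's branch passes to Tarun's issue by representation.
The 1/4 is divided into 2 equal shares of 1/8 among Girish, Jayant.
Girish is living and takes 1/8.
Jayant is living and takes 1/8.
Hemant predeceased; the 1/4 allotted to Hemant's branch passes to Hemant's issue by representation.
The 1/4 is divided into 2 equal shares of 1/8 among Deepa, Usha.
Deepa is living and takes 1/8.
Usha is living and takes 1/8.
Neelam predeceased; the 1/4 allotted to Neelam's branch passes to Neelam's issue by representation.
The 1/4 is divided into 3 equal shares of 1/12 among Omkar, Bhavna, Falguni.
Omkar is living and takes 1/12.
Bhavna is living and takes 1/12.
Falguni is living and takes 1/12.

Bhavna 1/12; Deepa 1/8; Falguni 1/12; Girish 1/8; Jayant 1/8; Omkar 1/12; Usha 1/8; Yamini 1/4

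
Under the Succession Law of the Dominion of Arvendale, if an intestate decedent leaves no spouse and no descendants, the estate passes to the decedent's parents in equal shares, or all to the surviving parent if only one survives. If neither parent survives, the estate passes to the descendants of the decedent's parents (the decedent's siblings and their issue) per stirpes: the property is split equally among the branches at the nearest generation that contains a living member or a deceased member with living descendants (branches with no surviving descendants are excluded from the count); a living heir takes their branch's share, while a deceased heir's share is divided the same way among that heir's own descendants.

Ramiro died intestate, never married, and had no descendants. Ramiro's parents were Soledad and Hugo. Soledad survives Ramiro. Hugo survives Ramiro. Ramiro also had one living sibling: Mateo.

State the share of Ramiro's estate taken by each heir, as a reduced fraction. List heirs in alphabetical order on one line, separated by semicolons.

Hugo 1/2; Soledad 1/2

Both parents survive, so Soledad and Hugo each take 1/2. The siblings take nothing because a surviving parent has priority.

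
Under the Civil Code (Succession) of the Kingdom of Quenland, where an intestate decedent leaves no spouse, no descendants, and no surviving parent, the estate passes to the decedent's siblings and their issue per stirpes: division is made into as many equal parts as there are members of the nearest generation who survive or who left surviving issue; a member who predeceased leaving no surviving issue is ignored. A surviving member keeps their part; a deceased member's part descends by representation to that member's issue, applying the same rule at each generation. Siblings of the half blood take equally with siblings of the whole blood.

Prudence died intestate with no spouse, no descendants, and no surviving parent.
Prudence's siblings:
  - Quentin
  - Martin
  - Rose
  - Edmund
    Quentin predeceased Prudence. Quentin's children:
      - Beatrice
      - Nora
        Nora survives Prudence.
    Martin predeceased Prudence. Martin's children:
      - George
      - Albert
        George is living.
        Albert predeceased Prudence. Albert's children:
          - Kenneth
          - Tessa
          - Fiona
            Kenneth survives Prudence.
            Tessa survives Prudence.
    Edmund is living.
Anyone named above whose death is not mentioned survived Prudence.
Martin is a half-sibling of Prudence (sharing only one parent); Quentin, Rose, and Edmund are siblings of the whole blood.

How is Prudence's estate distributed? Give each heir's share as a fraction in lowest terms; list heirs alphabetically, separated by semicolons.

No spouse, descendants, or parent survives, so the estate passes to Prudence's siblings per stirpes.
Half-blood and whole-blood siblings take equally under the stated rule.
The estate is divided into 4 equal shares of 1/4 among Quentin, Martin, Rose, Edmund.
Quentin predeceased; the 1/4 allotted to Quentin's branch passes to Quentin's issue by representation.
The 1/4 is divided into 2 equal shares of 1/8 among Beatrice, Nora.
Beatrice is living and takes 1/8.
Nora is living and takes 1/8.
Martin predeceased; the 1/4 allotted to Martin's branch passes to Martin's issue by representation.
The 1/4 is divided into 2 equal shares of 1/8 among George, Albert.
George is living and takes 1/8.
Albert predeceased; the 1/8 allotted to Albert's branch passes to Albert's issue by representation.
The 1/8 is divided into 3 equal shares of 1/24 among Kenneth, Tessa, Fiona.
Kenneth is living and takes 1/24.
Tessa is living and takes 1/24.
Fiona is living and takes 1/24.
Rose is living and takes 1/4.
Edmund is living and takes 1/4.

Beatrice 1/8; Edmund 1/4; Fiona 1/24; George 1/8; Kenneth 1/24; Nora 1/8; Rose 1/4; Tessa 1/24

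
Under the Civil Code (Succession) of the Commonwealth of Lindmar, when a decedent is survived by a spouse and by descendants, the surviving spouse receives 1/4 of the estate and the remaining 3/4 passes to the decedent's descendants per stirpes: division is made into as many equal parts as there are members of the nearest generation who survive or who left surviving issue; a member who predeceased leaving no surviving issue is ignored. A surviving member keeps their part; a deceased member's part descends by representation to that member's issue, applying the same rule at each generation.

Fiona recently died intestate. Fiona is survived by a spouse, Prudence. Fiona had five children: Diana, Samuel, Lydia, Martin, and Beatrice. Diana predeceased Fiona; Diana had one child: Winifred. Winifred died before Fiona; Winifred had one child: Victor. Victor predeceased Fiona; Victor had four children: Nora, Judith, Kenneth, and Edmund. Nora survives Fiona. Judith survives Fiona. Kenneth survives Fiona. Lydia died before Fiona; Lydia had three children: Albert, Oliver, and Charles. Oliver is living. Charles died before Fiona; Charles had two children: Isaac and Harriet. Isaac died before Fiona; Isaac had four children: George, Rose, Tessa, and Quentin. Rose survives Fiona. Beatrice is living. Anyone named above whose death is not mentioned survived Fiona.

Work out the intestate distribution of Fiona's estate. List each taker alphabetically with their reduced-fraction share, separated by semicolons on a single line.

Albert 1/20; Beatrice 3/20; Edmund 3/80; George 1/160; Harriet 1/40; Judith 3/80; Kenneth 3/80; Martin 3/20; Nora 3/80; Oliver 1/20; Prudence 1/4; Quentin 1/160; Rose 1/160; Samuel 3/20; Tessa 1/160

Prudence, as surviving spouse, takes 1/4.
The remaining 3/4 passes to Fiona's descendants per stirpes.
The 3/4 is divided into 5 equal shares of 3/20 among Diana, Samuel, Lydia, Martin, Beatrice.
Diana predeceased; the 3/20 allotted to Diana's branch passes to Diana's issue by representation.
Winifred's line is the sole branch at this level, so the full 3/20 passes to Winifred's issue by representation.
Victor's line is the sole branch at this level, so the full 3/20 passes to Victor's issue by representation.
The 3/20 is divided into 4 equal shares of 3/80 among Nora, Judith, Kenneth, Edmund.
Nora is living and takes 3/80.
Judith is living and takes 3/80.
Kenneth is living and takes 3/80.
Edmund is living and takes 3/80.
Samuel is living and takes 3/20.
Lydia predeceased; the 3/20 allotted to Lydia's branch passes to Lydia's issue by representation.
The 3/20 is divided into 3 equal shares of 1/20 among Albert, Oliver, Charles.
Albert is living and takes 1/20.
Oliver is living and takes 1/20.
Charles predeceased; the 1/20 allotted to Charles's branch passes to Charles's issue by representation.
The 1/20 is divided into 2 equal shares of 1/40 among Isaac, Harriet.
Isaac predeceased; the 1/40 allotted to Isaac's branch passes to Isaac's issue by representation.
The 1/40 is divided into 4 equal shares of 1/160 among George, Rose, Tessa, Quentin.
George is living and takes 1/160.
Rose is living and takes 1/160.
Tessa is living and takes 1/160.
Quentin is living and takes 1/160.
Harriet is living and takes 1/40.
Martin is living and takes 3/20.
Beatrice is living and takes 3/20.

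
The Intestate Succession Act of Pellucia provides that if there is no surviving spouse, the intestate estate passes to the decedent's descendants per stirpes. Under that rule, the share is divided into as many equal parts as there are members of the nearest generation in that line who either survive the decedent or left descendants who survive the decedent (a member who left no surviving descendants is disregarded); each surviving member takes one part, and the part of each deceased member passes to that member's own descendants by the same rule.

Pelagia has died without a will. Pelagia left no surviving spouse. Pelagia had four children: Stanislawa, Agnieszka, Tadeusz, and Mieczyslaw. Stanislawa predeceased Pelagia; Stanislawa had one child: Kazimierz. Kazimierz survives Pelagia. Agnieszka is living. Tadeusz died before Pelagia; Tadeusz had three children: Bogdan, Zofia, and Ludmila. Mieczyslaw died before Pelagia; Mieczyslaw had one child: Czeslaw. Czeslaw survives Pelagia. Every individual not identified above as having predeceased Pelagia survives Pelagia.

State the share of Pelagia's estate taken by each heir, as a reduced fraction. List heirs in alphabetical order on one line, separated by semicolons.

There is no surviving spouse, so the entire estate passes to Pelagia's descendants per stirpes.
The estate is divided into 4 equal shares of 1/4 among Stanislawa, Agnieszka, Tadeusz, Mieczyslaw.
Stanislawa predeceased; the 1/4 allotted to Stanislawa's branch passes to Stanislawa's issue by representation.
Kazimierz is the sole taker at this level and receives the full 1/4.
Agnieszka is living and takes 1/4.
Tadeusz predeceased; the 1/4 allotted to Tadeusz's branch passes to Tadeusz's issue by representation.
The 1/4 is divided into 3 equal shares of 1/12 among Bogdan, Zofia, Ludmila.
Bogdan is living and takes 1/12.
Zofia is living and takes 1/12.
Ludmila is living and takes 1/12.
Mieczyslaw predeceased; the 1/4 allotted to Mieczyslaw's branch passes to Mieczyslaw's issue by representation.
Czeslaw is the sole taker at this level and receives the full 1/4.

Agnieszka 1/4; Bogdan 1/12; Czeslaw 1/4; Kazimierz 1/4; Ludmila 1/12; Zofia 1/12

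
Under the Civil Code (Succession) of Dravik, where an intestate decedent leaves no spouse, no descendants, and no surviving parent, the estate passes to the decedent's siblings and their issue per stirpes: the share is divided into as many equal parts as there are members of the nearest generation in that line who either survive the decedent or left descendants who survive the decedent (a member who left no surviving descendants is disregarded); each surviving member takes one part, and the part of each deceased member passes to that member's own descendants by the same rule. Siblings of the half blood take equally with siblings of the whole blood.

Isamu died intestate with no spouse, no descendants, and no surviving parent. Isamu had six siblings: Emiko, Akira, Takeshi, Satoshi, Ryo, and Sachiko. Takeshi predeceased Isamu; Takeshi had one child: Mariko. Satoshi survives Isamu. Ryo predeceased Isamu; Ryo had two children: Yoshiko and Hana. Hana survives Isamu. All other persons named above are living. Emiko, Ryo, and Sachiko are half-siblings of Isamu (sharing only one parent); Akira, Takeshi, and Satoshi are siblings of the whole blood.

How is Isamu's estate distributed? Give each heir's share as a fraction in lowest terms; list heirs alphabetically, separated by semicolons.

Akira 1/6; Emiko 1/6; Hana 1/12; Mariko 1/6; Sachiko 1/6; Satoshi 1/6; Yoshiko 1/12

No spouse, descendants, or parent survives, so the estate passes to Isamu's siblings per stirpes.
Half-blood and whole-blood siblings take equally under the stated rule.
The estate is divided into 6 equal shares of 1/6 among Emiko, Akira, Takeshi, Satoshi, Ryo, Sachiko.
Emiko is living and takes 1/6.
Akira is living and takes 1/6.
Takeshi predeceased; the 1/6 allotted to Takeshi's branch passes to Takeshi's issue by representation.
Mariko is the sole taker at this level and receives the full 1/6.
Satoshi is living and takes 1/6.
Ryo predeceased; the 1/6 allotted to Ryo's branch passes to Ryo's issue by representation.
The 1/6 is divided into 2 equal shares of 1/12 among Yoshiko, Hana.
Yoshiko is living and takes 1/12.
Hana is living and takes 1/12.
Sachiko is living and takes 1/6.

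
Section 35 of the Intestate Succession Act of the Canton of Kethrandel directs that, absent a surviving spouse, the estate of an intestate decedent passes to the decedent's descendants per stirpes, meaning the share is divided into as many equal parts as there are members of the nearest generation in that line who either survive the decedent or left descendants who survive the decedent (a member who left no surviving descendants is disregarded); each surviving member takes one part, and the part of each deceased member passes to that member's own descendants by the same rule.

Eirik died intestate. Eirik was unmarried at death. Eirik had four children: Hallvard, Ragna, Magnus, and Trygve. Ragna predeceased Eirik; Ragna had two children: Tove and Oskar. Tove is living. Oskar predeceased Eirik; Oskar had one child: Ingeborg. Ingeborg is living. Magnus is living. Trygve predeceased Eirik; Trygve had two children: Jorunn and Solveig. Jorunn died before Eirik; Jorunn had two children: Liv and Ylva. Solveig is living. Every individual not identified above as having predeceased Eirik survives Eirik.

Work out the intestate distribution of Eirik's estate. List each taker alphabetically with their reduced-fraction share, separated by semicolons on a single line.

Hallvard 1/4; Ingeborg 1/8; Liv 1/16; Magnus 1/4; Solveig 1/8; Tove 1/8; Ylva 1/16

There is no surviving spouse, so the entire estate passes to Eirik's descendants per stirpes.
The estate is divided into 4 equal shares of 1/4 among Hallvard, Ragna, Magnus, Trygve.
Hallvard is living and takes 1/4.
Ragna predeceased; the 1/4 allotted to Ragna's branch passes to Ragna's issue by representation.
The 1/4 is divided into 2 equal shares of 1/8 among Tove, Oskar.
Tove is living and takes 1/8.
Oskar predeceased; the 1/8 allotted to Oskar's branch passes to Oskar's issue by representation.
Ingeborg is the sole taker at this level and receives the full 1/8.
Magnus is living and takes 1/4.
Trygve predeceased; the 1/4 allotted to Trygve's branch passes to Trygve's issue by representation.
The 1/4 is divided into 2 equal shares of 1/8 among Jorunn, Solveig.
Jorunn predeceased; the 1/8 allotted to Jorunn's branch passes to Jorunn's issue by representation.
The 1/8 is divided into 2 equal shares of 1/16 among Liv, Ylva.
Liv is living and takes 1/16.
Ylva is living and takes 1/16.
Solveig is living and takes 1/8.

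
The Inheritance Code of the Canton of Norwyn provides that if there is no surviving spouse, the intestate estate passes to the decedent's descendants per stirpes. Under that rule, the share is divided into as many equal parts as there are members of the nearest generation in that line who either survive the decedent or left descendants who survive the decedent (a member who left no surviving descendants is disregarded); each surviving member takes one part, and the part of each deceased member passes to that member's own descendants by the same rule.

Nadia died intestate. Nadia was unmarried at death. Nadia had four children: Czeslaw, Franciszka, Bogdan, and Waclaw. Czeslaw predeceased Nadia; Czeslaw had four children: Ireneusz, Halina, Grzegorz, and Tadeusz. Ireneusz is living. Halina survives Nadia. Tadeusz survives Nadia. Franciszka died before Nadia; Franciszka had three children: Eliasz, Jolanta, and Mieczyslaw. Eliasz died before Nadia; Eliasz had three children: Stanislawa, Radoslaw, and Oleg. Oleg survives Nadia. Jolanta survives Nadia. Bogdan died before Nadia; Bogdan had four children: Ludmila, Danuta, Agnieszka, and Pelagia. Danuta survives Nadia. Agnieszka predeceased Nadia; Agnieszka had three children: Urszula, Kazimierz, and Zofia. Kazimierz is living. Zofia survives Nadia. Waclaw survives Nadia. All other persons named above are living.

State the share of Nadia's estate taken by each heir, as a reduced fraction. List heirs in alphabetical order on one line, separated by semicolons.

There is no surviving spouse, so the entire estate passes to Nadia's descendants per stirpes.
The estate is divided into 4 equal shares of 1/4 among Czeslaw, Franciszka, Bogdan, Waclaw.
Czeslaw predeceased; the 1/4 allotted to Czeslaw's branch passes to Czeslaw's issue by representation.
The 1/4 is divided into 4 equal shares of 1/16 among Ireneusz, Halina, Grzegorz, Tadeusz.
Ireneusz is living and takes 1/16.
Halina is living and takes 1/16.
Grzegorz is living and takes 1/16.
Tadeusz is living and takes 1/16.
Franciszka predeceased; the 1/4 allotted to Franciszka's branch passes to Franciszka's issue by representation.
The 1/4 is divided into 3 equal shares of 1/12 among Eliasz, Jolanta, Mieczyslaw.
Eliasz predeceased; the 1/12 allotted to Eliasz's branch passes to Eliasz's issue by representation.
The 1/12 is divided into 3 equal shares of 1/36 among Stanislawa, Radoslaw, Oleg.
Stanislawa is living and takes 1/36.
Radoslaw is living and takes 1/36.
Oleg is living and takes 1/36.
Jolanta is living and takes 1/12.
Mieczyslaw is living and takes 1/12.
Bogdan predeceased; the 1/4 allotted to Bogdan's branch passes to Bogdan's issue by representation.
The 1/4 is divided into 4 equal shares of 1/16 among Ludmila, Danuta, Agnieszka, Pelagia.
Ludmila is living and takes 1/16.
Danuta is living and takes 1/16.
Agnieszka predeceased; the 1/16 allotted to Agnieszka's branch passes to Agnieszka's issue by representation.
The 1/16 is divided into 3 equal shares of 1/48 among Urszula, Kazimierz, Zofia.
Urszula is living and takes 1/48.
Kazimierz is living and takes 1/48.
Zofia is living and takes 1/48.
Pelagia is living and takes 1/16.
Waclaw is living and takes 1/4.

Danuta 1/16; Grzegorz 1/16; Halina 1/16; Ireneusz 1/16; Jolanta 1/12; Kazimierz 1/48; Ludmila 1/16; Mieczyslaw 1/12; Oleg 1/36; Pelagia 1/16; Radoslaw 1/36; Stanislawa 1/36; Tadeusz 1/16; Urszula 1/48; Waclaw 1/4; Zofia 1/48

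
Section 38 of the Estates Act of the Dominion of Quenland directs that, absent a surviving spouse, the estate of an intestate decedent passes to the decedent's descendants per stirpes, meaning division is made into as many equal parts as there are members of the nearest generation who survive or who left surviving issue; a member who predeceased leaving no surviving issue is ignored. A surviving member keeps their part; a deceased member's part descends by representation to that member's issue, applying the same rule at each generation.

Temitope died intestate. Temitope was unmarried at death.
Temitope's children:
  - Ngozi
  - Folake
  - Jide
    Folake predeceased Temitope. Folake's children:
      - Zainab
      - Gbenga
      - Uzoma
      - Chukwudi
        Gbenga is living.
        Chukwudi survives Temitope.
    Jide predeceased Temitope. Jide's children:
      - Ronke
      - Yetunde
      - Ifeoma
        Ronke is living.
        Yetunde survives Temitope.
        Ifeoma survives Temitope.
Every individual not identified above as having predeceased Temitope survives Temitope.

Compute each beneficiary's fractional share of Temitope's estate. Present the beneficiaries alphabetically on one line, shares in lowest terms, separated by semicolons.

Chukwudi 1/12; Gbenga 1/12; Ifeoma 1/9; Ngozi 1/3; Ronke 1/9; Uzoma 1/12; Yetunde 1/9; Zainab 1/12

There is no surviving spouse, so the entire estate passes to Temitope's descendants per stirpes.
The estate is divided into 3 equal shares of 1/3 among Ngozi, Folake, Jide.
Ngozi is living and takes 1/3.
Folake predeceased; the 1/3 allotted to Folake's branch passes to Folake's issue by representation.
The 1/3 is divided into 4 equal shares of 1/12 among Zainab, Gbenga, Uzoma, Chukwudi.
Zainab is living and takes 1/12.
Gbenga is living and takes 1/12.
Uzoma is living and takes 1/12.
Chukwudi is living and takes 1/12.
Jide predeceased; the 1/3 allotted to Jide's branch passes to Jide's issue by representation.
The 1/3 is divided into 3 equal shares of 1/9 among Ronke, Yetunde, Ifeoma.
Ronke is living and takes 1/9.
Yetunde is living and takes 1/9.
Ifeoma is living and takes 1/9.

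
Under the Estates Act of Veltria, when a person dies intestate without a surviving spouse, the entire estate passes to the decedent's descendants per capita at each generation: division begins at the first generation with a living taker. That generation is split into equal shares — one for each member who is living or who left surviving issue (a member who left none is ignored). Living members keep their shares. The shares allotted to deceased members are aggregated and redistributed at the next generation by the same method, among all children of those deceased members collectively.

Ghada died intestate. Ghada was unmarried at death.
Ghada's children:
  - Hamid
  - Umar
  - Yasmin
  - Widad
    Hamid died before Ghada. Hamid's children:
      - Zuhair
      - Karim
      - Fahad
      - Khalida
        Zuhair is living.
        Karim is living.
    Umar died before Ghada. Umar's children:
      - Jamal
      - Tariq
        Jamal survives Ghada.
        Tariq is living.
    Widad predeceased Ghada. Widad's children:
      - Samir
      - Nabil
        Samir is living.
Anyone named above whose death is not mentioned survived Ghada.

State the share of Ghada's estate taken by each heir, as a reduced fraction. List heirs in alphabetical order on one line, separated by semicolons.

Fahad 3/32; Jamal 3/32; Karim 3/32; Khalida 3/32; Nabil 3/32; Samir 3/32; Tariq 3/32; Yasmin 1/4; Zuhair 3/32

There is no surviving spouse, so the entire estate passes to Ghada's descendants per capita at each generation.
At generation 1 (Hamid, Umar, Yasmin, Widad) there are 4 shares of (1)/4 = 1/4 each.
Living: Yasmin — each takes 1/4.
Deceased: Hamid, Umar, and Widad. Their combined 3/4 is pooled and carried to generation 2.
At generation 2 (Zuhair, Karim, Fahad, Khalida, Jamal, Tariq, Samir, Nabil) there are 8 shares of (3/4)/8 = 3/32 each.
Living: Zuhair, Karim, Fahad, Khalida, Jamal, Tariq, Samir, and Nabil — each takes 3/32.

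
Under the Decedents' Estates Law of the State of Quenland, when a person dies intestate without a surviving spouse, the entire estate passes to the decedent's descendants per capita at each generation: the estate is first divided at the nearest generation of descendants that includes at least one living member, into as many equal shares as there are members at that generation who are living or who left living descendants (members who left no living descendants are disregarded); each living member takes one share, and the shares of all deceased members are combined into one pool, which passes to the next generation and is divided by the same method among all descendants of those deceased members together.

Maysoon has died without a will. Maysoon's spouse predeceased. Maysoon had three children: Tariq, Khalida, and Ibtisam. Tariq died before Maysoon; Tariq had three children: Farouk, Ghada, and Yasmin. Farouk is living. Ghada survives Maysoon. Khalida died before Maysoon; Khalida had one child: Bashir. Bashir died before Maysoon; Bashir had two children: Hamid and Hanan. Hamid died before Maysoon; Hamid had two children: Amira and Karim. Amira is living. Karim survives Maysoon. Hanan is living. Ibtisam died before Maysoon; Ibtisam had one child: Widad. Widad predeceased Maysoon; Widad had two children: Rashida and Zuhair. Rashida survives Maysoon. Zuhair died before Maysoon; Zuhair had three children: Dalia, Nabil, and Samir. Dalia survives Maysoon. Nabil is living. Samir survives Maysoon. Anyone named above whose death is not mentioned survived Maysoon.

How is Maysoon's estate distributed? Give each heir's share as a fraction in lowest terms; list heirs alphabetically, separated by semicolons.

There is no surviving spouse, so the entire estate passes to Maysoon's descendants per capita at each generation.
No one at generation 1 (Tariq, Khalida, Ibtisam) is living; moving to the next generation.
At generation 2 (Farouk, Ghada, Yasmin, Bashir, Widad) there are 5 shares of (1)/5 = 1/5 each.
Living: Farouk, Ghada, and Yasmin — each takes 1/5.
Deceased: Bashir and Widad. Their combined 2/5 is pooled and carried to generation 3.
At generation 3 (Hamid, Hanan, Rashida, Zuhair) there are 4 shares of (2/5)/4 = 1/10 each.
Living: Hanan and Rashida — each takes 1/10.
Deceased: Hamid and Zuhair. Their combined 1/5 is pooled and carried to generation 4.
At generation 4 (Amira, Karim, Dalia, Nabil, Samir) there are 5 shares of (1/5)/5 = 1/25 each.
Living: Amira, Karim, Dalia, Nabil, and Samir — each takes 1/25.

Amira 1/25; Dalia 1/25; Farouk 1/5; Ghada 1/5; Hanan 1/10; Karim 1/25; Nabil 1/25; Rashida 1/10; Samir 1/25; Yasmin 1/5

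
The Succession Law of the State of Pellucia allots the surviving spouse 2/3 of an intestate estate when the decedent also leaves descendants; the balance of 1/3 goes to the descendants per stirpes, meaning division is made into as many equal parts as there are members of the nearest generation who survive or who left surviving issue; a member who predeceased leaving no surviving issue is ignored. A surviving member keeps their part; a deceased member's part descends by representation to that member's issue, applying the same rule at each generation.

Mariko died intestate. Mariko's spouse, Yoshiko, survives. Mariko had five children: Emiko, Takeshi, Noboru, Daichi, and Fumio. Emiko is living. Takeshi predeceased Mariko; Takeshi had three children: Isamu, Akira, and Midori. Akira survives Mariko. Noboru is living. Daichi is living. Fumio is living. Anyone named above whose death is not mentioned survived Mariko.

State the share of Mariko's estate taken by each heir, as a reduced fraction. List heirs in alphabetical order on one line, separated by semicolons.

Akira 1/45; Daichi 1/15; Emiko 1/15; Fumio 1/15; Isamu 1/45; Midori 1/45; Noboru 1/15; Yoshiko 2/3

Yoshiko, as surviving spouse, takes 2/3.
The remaining 1/3 passes to Mariko's descendants per stirpes.
The 1/3 is divided into 5 equal shares of 1/15 among Emiko, Takeshi, Noboru, Daichi, Fumio.
Emiko is living and takes 1/15.
Takeshi predeceased; the 1/15 allotted to Takeshi's branch passes to Takeshi's issue by representation.
The 1/15 is divided into 3 equal shares of 1/45 among Isamu, Akira, Midori.
Isamu is living and takes 1/45.
Akira is living and takes 1/45.
Midori is living and takes 1/45.
Noboru is living and takes 1/15.
Daichi is living and takes 1/15.
Fumio is living and takes 1/15.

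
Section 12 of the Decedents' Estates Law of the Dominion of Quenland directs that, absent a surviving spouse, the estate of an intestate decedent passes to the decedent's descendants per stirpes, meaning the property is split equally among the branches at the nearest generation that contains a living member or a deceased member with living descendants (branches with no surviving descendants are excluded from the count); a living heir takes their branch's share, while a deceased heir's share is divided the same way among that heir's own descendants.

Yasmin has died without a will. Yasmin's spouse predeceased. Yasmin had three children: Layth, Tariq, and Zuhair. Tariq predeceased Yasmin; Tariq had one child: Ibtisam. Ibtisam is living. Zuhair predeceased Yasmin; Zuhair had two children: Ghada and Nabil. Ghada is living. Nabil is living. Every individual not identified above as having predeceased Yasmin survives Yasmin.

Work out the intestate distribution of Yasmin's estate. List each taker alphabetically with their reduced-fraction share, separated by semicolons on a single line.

There is no surviving spouse, so the entire estate passes to Yasmin's descendants per stirpes.
The estate is divided into 3 equal shares of 1/3 among Layth, Tariq, Zuhair.
Layth is living and takes 1/3.
Tariq predeceased; the 1/3 allotted to Tariq's branch passes to Tariq's issue by representation.
Ibtisam is the sole taker at this level and receives the full 1/3.
Zuhair predeceased; the 1/3 allotted to Zuhair's branch passes to Zuhair's issue by representation.
The 1/3 is divided into 2 equal shares of 1/6 among Ghada, Nabil.
Ghada is living and takes 1/6.
Nabil is living and takes 1/6.

Ghada 1/6; Ibtisam 1/3; Layth 1/3; Nabil 1/6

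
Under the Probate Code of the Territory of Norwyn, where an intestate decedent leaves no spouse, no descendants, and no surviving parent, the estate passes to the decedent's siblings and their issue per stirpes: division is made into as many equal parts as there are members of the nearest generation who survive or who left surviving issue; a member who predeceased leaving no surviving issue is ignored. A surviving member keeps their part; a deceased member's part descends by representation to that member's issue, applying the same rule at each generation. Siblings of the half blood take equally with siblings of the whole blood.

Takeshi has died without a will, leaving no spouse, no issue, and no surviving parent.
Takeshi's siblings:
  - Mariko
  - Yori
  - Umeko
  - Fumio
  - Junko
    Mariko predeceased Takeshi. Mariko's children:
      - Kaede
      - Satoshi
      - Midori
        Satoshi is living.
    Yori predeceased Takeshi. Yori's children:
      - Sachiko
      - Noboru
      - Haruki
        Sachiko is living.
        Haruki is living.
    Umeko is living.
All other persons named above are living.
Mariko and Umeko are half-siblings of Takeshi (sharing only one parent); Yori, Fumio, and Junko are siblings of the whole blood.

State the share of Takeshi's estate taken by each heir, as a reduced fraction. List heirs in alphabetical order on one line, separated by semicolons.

Fumio 1/5; Haruki 1/15; Junko 1/5; Kaede 1/15; Midori 1/15; Noboru 1/15; Sachiko 1/15; Satoshi 1/15; Umeko 1/5

No spouse, descendants, or parent survives, so the estate passes to Takeshi's siblings per stirpes.
Half-blood and whole-blood siblings take equally under the stated rule.
The estate is divided into 5 equal shares of 1/5 among Mariko, Yori, Umeko, Fumio, Junko.
Mariko predeceased; the 1/5 allotted to Mariko's branch passes to Mariko's issue by representation.
The 1/5 is divided into 3 equal shares of 1/15 among Kaede, Satoshi, Midori.
Kaede is living and takes 1/15.
Satoshi is living and takes 1/15.
Midori is living and takes 1/15.
Yori predeceased; the 1/5 allotted to Yori's branch passes to Yori's issue by representation.
The 1/5 is divided into 3 equal shares of 1/15 among Sachiko, Noboru, Haruki.
Sachiko is living and takes 1/15.
Noboru is living and takes 1/15.
Haruki is living and takes 1/15.
Umeko is living and takes 1/5.
Fumio is living and takes 1/5.
Junko is living and takes 1/5.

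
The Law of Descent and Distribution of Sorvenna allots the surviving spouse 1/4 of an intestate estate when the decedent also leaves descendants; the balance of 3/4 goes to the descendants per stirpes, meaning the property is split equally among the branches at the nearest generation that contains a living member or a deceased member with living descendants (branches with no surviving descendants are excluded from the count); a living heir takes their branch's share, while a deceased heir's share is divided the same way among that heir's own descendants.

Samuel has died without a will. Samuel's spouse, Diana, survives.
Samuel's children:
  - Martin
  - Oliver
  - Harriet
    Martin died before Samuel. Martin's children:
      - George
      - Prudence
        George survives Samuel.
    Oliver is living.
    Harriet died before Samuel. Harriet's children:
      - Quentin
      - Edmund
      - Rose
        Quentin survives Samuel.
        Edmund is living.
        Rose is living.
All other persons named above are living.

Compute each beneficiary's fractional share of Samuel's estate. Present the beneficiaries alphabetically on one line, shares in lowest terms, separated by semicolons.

Diana 1/4; Edmund 1/12; George 1/8; Oliver 1/4; Prudence 1/8; Quentin 1/12; Rose 1/12

Diana, as surviving spouse, takes 1/4.
The remaining 3/4 passes to Samuel's descendants per stirpes.
The 3/4 is divided into 3 equal shares of 1/4 among Martin, Oliver, Harriet.
Martin predeceased; the 1/4 allotted to Martin's branch passes to Martin's issue by representation.
The 1/4 is divided into 2 equal shares of 1/8 among George, Prudence.
George is living and takes 1/8.
Prudence is living and takes 1/8.
Oliver is living and takes 1/4.
Harriet predeceased; the 1/4 allotted to Harriet's branch passes to Harriet's issue by representation.
The 1/4 is divided into 3 equal shares of 1/12 among Quentin, Edmund, Rose.
Quentin is living and takes 1/12.
Edmund is living and takes 1/12.
Rose is living and takes 1/12.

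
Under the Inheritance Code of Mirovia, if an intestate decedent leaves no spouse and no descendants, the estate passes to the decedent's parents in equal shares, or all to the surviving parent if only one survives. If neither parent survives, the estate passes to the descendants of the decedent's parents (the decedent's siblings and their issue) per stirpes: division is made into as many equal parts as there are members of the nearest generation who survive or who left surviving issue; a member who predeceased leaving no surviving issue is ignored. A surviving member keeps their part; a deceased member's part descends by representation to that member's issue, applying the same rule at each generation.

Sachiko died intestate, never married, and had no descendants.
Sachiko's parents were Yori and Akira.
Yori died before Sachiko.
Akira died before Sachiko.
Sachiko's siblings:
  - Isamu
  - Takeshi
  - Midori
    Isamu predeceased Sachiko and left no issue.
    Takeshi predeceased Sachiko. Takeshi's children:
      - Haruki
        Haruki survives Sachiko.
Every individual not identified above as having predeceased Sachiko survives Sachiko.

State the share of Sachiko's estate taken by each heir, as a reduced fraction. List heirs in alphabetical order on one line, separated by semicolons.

Haruki 1/2; Midori 1/2

Neither parent survives and there are no descendants, so the estate passes to Sachiko's siblings and their issue per stirpes.
Isamu left no surviving issue, so that branch lapses and is disregarded.
The estate is divided into 2 equal shares of 1/2 among Takeshi, Midori.
Takeshi predeceased; the 1/2 allotted to Takeshi's branch passes to Takeshi's issue by representation.
Haruki is the sole taker at this level and receives the full 1/2.
Midori is living and takes 1/2.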